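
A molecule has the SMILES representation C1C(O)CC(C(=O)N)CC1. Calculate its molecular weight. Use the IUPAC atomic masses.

Atom tally by fragment:
  cyclohexane ring core → C:6 H:12
  (− 2 ring H displaced by substituents)
  + OH → O:1 H:1
  + CONH2 → C:1 H:2 O:1 N:1
Element totals:
  C: 7
  H: 13
  N: 1
  O: 2
Molecular formula: C7H13NO2.
  M = 7(12.011) + 13(1.008) + 14.007 + 2(15.999)
    = 84.077 + 13.104 + 14.007 + 31.998 = 143.186

143.19 g/mol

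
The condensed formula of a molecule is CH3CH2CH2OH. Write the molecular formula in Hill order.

C3H8O

Atom tally by fragment:
  CH3 → C:1 H:3
  CH2 → C:1 H:2
  CH2OH → C:1 H:3 O:1
Element totals:
  C: 3
  H: 8
  O: 1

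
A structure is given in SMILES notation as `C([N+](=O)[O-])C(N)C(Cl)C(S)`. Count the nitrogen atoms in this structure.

2

Atom tally by fragment:
  O2NCH2 → C:1 H:2 N:1 O:2
  CH(NH2) → C:1 H:3 N:1
  CH(Cl) → C:1 H:1 Cl:1
  CH2SH → C:1 H:3 S:1
Element totals:
  C: 4
  H: 9
  Cl: 1
  N: 2
  O: 2
  S: 1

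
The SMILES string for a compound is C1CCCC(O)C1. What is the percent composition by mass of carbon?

71.95%

Atom tally by fragment:
  cyclohexane ring core → C:6 H:12
  (− 1 ring H displaced by substituents)
  + OH → O:1 H:1
Element totals:
  C: 6
  H: 12
  O: 1
Molecular formula: C6H12O.
Molar mass = 100.161 g/mol.
Mass from C: 6 × 12.011 = 72.066 g/mol.
%C = 72.066 / 100.161 × 100 = 71.95%.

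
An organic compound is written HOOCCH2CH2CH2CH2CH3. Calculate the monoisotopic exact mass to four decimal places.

Atom tally by fragment:
  HOOCCH2 → C:2 H:3 O:2
  CH2 → C:1 H:2
  CH2 → C:1 H:2
  CH2 → C:1 H:2
  CH3 → C:1 H:3
Element totals:
  C: 6
  H: 12
  O: 2
Molecular formula: C6H12O2.
  M = 6(12.0) + 12(1.007825) + 2(15.994915)
    = 72.000000 + 12.093900 + 31.989830 = 116.083730

116.0837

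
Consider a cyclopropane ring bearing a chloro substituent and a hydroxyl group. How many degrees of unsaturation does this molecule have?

Atom tally by fragment:
  cyclopropane ring core → C:3 H:6
  (− 2 ring H displaced by substituents)
  + Cl → Cl:1
  + OH → O:1 H:1
Element totals:
  C: 3
  H: 5
  Cl: 1
  O: 1
Molecular formula: C3H5ClO.
DoU = (2C + 2 + N − H − X) / 2 = (2·3 + 2 + 0 − 5 − 1) / 2 = 1.

1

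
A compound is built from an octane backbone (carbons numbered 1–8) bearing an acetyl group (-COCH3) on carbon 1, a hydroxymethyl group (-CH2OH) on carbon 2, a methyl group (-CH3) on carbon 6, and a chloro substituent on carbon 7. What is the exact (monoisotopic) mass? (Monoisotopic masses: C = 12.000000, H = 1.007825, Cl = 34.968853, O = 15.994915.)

234.1387

Atom tally by fragment:
  CH3COCH2 → C:3 H:5 O:1
  CH(CH2OH) → C:2 H:4 O:1
  CH2 → C:1 H:2
  CH2 → C:1 H:2
  CH2 → C:1 H:2
  CH(CH3) → C:2 H:4
  CH(Cl) → C:1 H:1 Cl:1
  CH3 → C:1 H:3
Element totals:
  C: 12
  H: 23
  Cl: 1
  O: 2
Molecular formula: C12H23ClO2.
  M = 12(12.0) + 23(1.007825) + 34.968853 + 2(15.994915)
    = 144.000000 + 23.179975 + 34.968853 + 31.989830 = 234.138658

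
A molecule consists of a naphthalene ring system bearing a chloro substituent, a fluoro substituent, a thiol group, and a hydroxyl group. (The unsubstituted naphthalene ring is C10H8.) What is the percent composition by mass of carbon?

52.53%

Atom tally by fragment:
  naphthalene ring system core → C:10 H:8
  (− 4 ring H displaced by substituents)
  + Cl → Cl:1
  + F → F:1
  + SH → S:1 H:1
  + OH → O:1 H:1
Element totals:
  C: 10
  H: 6
  Cl: 1
  F: 1
  O: 1
  S: 1
Molecular formula: C10H6ClFOS.
Molar mass = 228.665 g/mol.
Mass from C: 10 × 12.011 = 120.110 g/mol.
%C = 120.110 / 228.665 × 100 = 52.53%.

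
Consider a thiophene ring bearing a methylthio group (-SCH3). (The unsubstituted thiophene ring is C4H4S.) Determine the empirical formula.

C5H6S2

Atom tally by fragment:
  thiophene ring core → C:4 H:4 S:1
  (− 1 ring H displaced by substituents)
  + SCH3 → C:1 H:3 S:1
Element totals:
  C: 5
  H: 6
  S: 2
Molecular formula: C5H6S2.
gcd of subscripts (5, 6, 2) = 1, so the empirical formula equals the molecular formula.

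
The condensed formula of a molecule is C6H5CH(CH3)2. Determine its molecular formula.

C9H12

Element totals:
  C: 9
  H: 12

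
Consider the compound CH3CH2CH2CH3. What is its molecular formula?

C4H10

Atom tally by fragment:
  CH3 → C:1 H:3
  CH2 → C:1 H:2
  CH2 → C:1 H:2
  CH3 → C:1 H:3
Element totals:
  C: 4
  H: 10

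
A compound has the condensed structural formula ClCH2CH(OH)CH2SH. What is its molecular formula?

Atom tally by fragment:
  ClCH2 → C:1 H:2 Cl:1
  CH(OH) → C:1 H:2 O:1
  CH2SH → C:1 H:3 S:1
Element totals:
  C: 3
  H: 7
  Cl: 1
  O: 1
  S: 1

C3H7ClOS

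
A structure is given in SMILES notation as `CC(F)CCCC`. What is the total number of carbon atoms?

Atom tally by fragment:
  CH3 → C:1 H:3
  CH(F) → C:1 H:1 F:1
  CH2 → C:1 H:2
  CH2 → C:1 H:2
  CH2 → C:1 H:2
  CH3 → C:1 H:3
Element totals:
  C: 6
  H: 13
  F: 1

6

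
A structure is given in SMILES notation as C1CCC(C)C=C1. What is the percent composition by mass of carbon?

Atom tally by fragment:
  cyclohexene ring core → C:6 H:10
  (− 1 ring H displaced by substituents)
  + CH3 → C:1 H:3
Element totals:
  C: 7
  H: 12
Molecular formula: C7H12.
Molar mass = 96.173 g/mol.
Mass from C: 7 × 12.011 = 84.077 g/mol.
%C = 84.077 / 96.173 × 100 = 87.42%.

87.42%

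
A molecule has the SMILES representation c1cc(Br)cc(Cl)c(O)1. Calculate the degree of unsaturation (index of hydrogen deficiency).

4

Atom tally by fragment:
  benzene ring core → C:6 H:6
  (− 3 ring H displaced by substituents)
  + Br → Br:1
  + Cl → Cl:1
  + OH → O:1 H:1
Element totals:
  C: 6
  H: 4
  Br: 1
  Cl: 1
  O: 1
Molecular formula: C6H4BrClO.
DoU = (2C + 2 + N − H − X) / 2 = (2·6 + 2 + 0 − 4 − 2) / 2 = 4.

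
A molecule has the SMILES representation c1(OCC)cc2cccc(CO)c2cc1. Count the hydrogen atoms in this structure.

Atom tally by fragment:
  naphthalene ring system core → C:10 H:8
  (− 2 ring H displaced by substituents)
  + OC2H5 → C:2 H:5 O:1
  + CH2OH → C:1 H:3 O:1
Element totals:
  C: 13
  H: 14
  O: 2

14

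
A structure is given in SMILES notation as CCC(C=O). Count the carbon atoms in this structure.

Atom tally by fragment:
  CH3 → C:1 H:3
  CH2 → C:1 H:2
  CH2CHO → C:2 H:3 O:1
Element totals:
  C: 4
  H: 8
  O: 1

4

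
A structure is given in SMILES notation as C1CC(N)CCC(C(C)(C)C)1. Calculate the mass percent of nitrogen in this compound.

9.02%

Atom tally by fragment:
  cyclohexane ring core → C:6 H:12
  (− 2 ring H displaced by substituents)
  + NH2 → N:1 H:2
  + C(CH3)3 → C:4 H:9
Element totals:
  C: 10
  H: 21
  N: 1
Molecular formula: C10H21N.
Molar mass = 155.285 g/mol.
Mass from N: 1 × 14.007 = 14.007 g/mol.
%N = 14.007 / 155.285 × 100 = 9.02%.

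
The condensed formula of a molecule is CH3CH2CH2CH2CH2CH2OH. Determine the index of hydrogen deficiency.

0

Element totals:
  C: 6
  H: 14
  O: 1
Molecular formula: C6H14O.
DoU = (2C + 2 + N − H − X) / 2 = (2·6 + 2 + 0 − 14 − 0) / 2 = 0.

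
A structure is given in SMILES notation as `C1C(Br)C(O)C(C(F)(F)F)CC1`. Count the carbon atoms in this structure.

Atom tally by fragment:
  cyclohexane ring core → C:6 H:12
  (− 3 ring H displaced by substituents)
  + Br → Br:1
  + OH → O:1 H:1
  + CF3 → C:1 F:3
Element totals:
  C: 7
  H: 10
  Br: 1
  F: 3
  O: 1

7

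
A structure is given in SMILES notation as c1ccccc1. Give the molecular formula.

Atom tally by fragment:
  benzene ring core → C:6 H:6
Element totals:
  C: 6
  H: 6

C6H6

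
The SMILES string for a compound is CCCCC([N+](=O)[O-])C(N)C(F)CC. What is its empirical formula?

Atom tally by fragment:
  CH3 → C:1 H:3
  CH2 → C:1 H:2
  CH2 → C:1 H:2
  CH2 → C:1 H:2
  CH(NO2) → C:1 H:1 N:1 O:2
  CH(NH2) → C:1 H:3 N:1
  CH(F) → C:1 H:1 F:1
  CH2 → C:1 H:2
  CH3 → C:1 H:3
Element totals:
  C: 9
  H: 19
  F: 1
  N: 2
  O: 2
Molecular formula: C9H19FN2O2.
gcd of subscripts (9, 1, 19, 2, 2) = 1, so the empirical formula equals the molecular formula.

C9H19FN2O2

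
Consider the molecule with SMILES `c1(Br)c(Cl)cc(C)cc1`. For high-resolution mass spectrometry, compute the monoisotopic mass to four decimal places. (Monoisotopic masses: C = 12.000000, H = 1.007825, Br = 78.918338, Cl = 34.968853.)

Atom tally by fragment:
  benzene ring core → C:6 H:6
  (− 3 ring H displaced by substituents)
  + Br → Br:1
  + Cl → Cl:1
  + CH3 → C:1 H:3
Element totals:
  C: 7
  H: 6
  Br: 1
  Cl: 1
Molecular formula: C7H6BrCl.
  M = 7(12.0) + 6(1.007825) + 78.918338 + 34.968853
    = 84.000000 + 6.046950 + 78.918338 + 34.968853 = 203.934141

203.9341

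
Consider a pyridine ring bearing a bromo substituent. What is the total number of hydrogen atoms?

Atom tally by fragment:
  pyridine ring core → C:5 H:5 N:1
  (− 1 ring H displaced by substituents)
  + Br → Br:1
Element totals:
  C: 5
  H: 4
  Br: 1
  N: 1

4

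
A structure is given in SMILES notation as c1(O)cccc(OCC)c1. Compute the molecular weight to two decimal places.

138.17 g/mol

Atom tally by fragment:
  benzene ring core → C:6 H:6
  (− 2 ring H displaced by substituents)
  + OH → O:1 H:1
  + OC2H5 → C:2 H:5 O:1
Element totals:
  C: 8
  H: 10
  O: 2
Molecular formula: C8H10O2.
  M = 8(12.011) + 10(1.008) + 2(15.999)
    = 96.088 + 10.080 + 31.998 = 138.166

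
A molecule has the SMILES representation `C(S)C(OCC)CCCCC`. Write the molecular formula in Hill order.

Atom tally by fragment:
  HSCH2 → C:1 H:3 S:1
  CH(OC2H5) → C:3 H:6 O:1
  CH2 → C:1 H:2
  CH2 → C:1 H:2
  CH2 → C:1 H:2
  CH2 → C:1 H:2
  CH3 → C:1 H:3
Element totals:
  C: 9
  H: 20
  O: 1
  S: 1

C9H20OS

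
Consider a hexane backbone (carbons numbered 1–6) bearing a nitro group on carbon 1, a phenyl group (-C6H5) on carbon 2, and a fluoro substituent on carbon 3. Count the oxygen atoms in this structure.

Atom tally by fragment:
  O2NCH2 → C:1 H:2 N:1 O:2
  CH(C6H5) → C:7 H:6
  CH(F) → C:1 H:1 F:1
  CH2 → C:1 H:2
  CH2 → C:1 H:2
  CH3 → C:1 H:3
Element totals:
  C: 12
  H: 16
  F: 1
  N: 1
  O: 2

2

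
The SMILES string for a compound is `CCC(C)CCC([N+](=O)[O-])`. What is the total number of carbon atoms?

7

Atom tally by fragment:
  CH3 → C:1 H:3
  CH2 → C:1 H:2
  CH(CH3) → C:2 H:4
  CH2 → C:1 H:2
  CH2 → C:1 H:2
  CH2NO2 → C:1 H:2 N:1 O:2
Element totals:
  C: 7
  H: 15
  N: 1
  O: 2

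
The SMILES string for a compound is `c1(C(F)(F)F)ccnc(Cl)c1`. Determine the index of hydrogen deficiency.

4

Atom tally by fragment:
  pyridine ring core → C:5 H:5 N:1
  (− 2 ring H displaced by substituents)
  + CF3 → C:1 F:3
  + Cl → Cl:1
Element totals:
  C: 6
  H: 3
  Cl: 1
  F: 3
  N: 1
Molecular formula: C6H3ClF3N.
DoU = (2C + 2 + N − H − X) / 2 = (2·6 + 2 + 1 − 3 − 4) / 2 = 4.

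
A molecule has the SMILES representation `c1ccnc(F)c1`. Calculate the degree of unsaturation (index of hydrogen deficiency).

4

Atom tally by fragment:
  pyridine ring core → C:5 H:5 N:1
  (− 1 ring H displaced by substituents)
  + F → F:1
Element totals:
  C: 5
  H: 4
  F: 1
  N: 1
Molecular formula: C5H4FN.
DoU = (2C + 2 + N − H − X) / 2 = (2·5 + 2 + 1 − 4 − 1) / 2 = 4.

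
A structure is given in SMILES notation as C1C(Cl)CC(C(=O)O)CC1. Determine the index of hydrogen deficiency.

2

Atom tally by fragment:
  cyclohexane ring core → C:6 H:12
  (− 2 ring H displaced by substituents)
  + Cl → Cl:1
  + COOH → C:1 H:1 O:2
Element totals:
  C: 7
  H: 11
  Cl: 1
  O: 2
Molecular formula: C7H11ClO2.
DoU = (2C + 2 + N − H − X) / 2 = (2·7 + 2 + 0 − 11 − 1) / 2 = 2.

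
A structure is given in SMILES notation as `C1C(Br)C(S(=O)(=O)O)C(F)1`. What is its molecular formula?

C4H6BrFO3S

Atom tally by fragment:
  cyclobutane ring core → C:4 H:8
  (− 3 ring H displaced by substituents)
  + Br → Br:1
  + SO3H → S:1 O:3 H:1
  + F → F:1
Element totals:
  C: 4
  H: 6
  Br: 1
  F: 1
  O: 3
  S: 1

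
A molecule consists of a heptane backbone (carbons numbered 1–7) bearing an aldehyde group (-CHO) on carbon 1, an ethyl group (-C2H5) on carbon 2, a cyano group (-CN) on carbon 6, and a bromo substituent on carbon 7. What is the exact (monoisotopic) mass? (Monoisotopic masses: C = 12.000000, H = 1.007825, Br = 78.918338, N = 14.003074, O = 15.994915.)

Atom tally by fragment:
  OHCCH2 → C:2 H:3 O:1
  CH(C2H5) → C:3 H:6
  CH2 → C:1 H:2
  CH2 → C:1 H:2
  CH2 → C:1 H:2
  CH(CN) → C:2 H:1 N:1
  CH2Br → C:1 H:2 Br:1
Element totals:
  C: 11
  H: 18
  Br: 1
  N: 1
  O: 1
Molecular formula: C11H18BrNO.
  M = 11(12.0) + 18(1.007825) + 78.918338 + 14.003074 + 15.994915
    = 132.000000 + 18.140850 + 78.918338 + 14.003074 + 15.994915 = 259.057177

259.0572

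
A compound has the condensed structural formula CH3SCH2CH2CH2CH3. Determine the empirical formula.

Atom tally by fragment:
  CH3SCH2 → C:2 H:5 S:1
  CH2 → C:1 H:2
  CH2 → C:1 H:2
  CH3 → C:1 H:3
Element totals:
  C: 5
  H: 12
  S: 1
Molecular formula: C5H12S.
gcd of subscripts (5, 12, 1) = 1, so the empirical formula equals the molecular formula.

C5H12S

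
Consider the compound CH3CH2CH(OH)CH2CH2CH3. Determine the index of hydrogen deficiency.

0

Element totals:
  C: 6
  H: 14
  O: 1
Molecular formula: C6H14O.
DoU = (2C + 2 + N − H − X) / 2 = (2·6 + 2 + 0 − 14 − 0) / 2 = 0.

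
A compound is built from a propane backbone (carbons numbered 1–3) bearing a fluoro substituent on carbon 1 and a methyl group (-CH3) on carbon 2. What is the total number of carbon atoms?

Atom tally by fragment:
  FCH2 → C:1 H:2 F:1
  CH(CH3) → C:2 H:4
  CH3 → C:1 H:3
Element totals:
  C: 4
  H: 9
  F: 1

4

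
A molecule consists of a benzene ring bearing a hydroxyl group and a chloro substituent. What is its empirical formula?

Atom tally by fragment:
  benzene ring core → C:6 H:6
  (− 2 ring H displaced by substituents)
  + OH → O:1 H:1
  + Cl → Cl:1
Element totals:
  C: 6
  H: 5
  Cl: 1
  O: 1
Molecular formula: C6H5ClO.
gcd of subscripts (6, 1, 5, 1) = 1, so the empirical formula equals the molecular formula.

C6H5ClO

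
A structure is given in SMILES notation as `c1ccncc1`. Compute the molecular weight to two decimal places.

Atom tally by fragment:
  pyridine ring core → C:5 H:5 N:1
Element totals:
  C: 5
  H: 5
  N: 1
Molecular formula: C5H5N.
  M = 5(12.011) + 5(1.008) + 14.007
    = 60.055 + 5.040 + 14.007 = 79.102

79.10 g/mol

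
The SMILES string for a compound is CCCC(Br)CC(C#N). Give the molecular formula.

C7H12BrN

Atom tally by fragment:
  CH3 → C:1 H:3
  CH2 → C:1 H:2
  CH2 → C:1 H:2
  CH(Br) → C:1 H:1 Br:1
  CH2 → C:1 H:2
  CH2CN → C:2 H:2 N:1
Element totals:
  C: 7
  H: 12
  Br: 1
  N: 1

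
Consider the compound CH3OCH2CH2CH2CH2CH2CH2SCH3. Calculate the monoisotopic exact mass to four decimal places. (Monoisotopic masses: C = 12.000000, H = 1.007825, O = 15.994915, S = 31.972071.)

Atom tally by fragment:
  CH3OCH2 → C:2 H:5 O:1
  CH2 → C:1 H:2
  CH2 → C:1 H:2
  CH2 → C:1 H:2
  CH2 → C:1 H:2
  CH2SCH3 → C:2 H:5 S:1
Element totals:
  C: 8
  H: 18
  O: 1
  S: 1
Molecular formula: C8H18OS.
  M = 8(12.0) + 18(1.007825) + 15.994915 + 31.972071
    = 96.000000 + 18.140850 + 15.994915 + 31.972071 = 162.107836

162.1078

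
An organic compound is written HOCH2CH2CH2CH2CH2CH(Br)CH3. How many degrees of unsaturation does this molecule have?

Element totals:
  C: 7
  H: 15
  Br: 1
  O: 1
Molecular formula: C7H15BrO.
DoU = (2C + 2 + N − H − X) / 2 = (2·7 + 2 + 0 − 15 − 1) / 2 = 0.

0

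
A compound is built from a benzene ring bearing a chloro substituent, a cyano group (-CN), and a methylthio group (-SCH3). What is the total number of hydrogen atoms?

6

Atom tally by fragment:
  benzene ring core → C:6 H:6
  (− 3 ring H displaced by substituents)
  + Cl → Cl:1
  + CN → C:1 N:1
  + SCH3 → C:1 H:3 S:1
Element totals:
  C: 8
  H: 6
  Cl: 1
  N: 1
  S: 1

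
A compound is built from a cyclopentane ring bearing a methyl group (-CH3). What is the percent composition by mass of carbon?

Atom tally by fragment:
  cyclopentane ring core → C:5 H:10
  (− 1 ring H displaced by substituents)
  + CH3 → C:1 H:3
Element totals:
  C: 6
  H: 12
Molecular formula: C6H12.
Molar mass = 84.162 g/mol.
Mass from C: 6 × 12.011 = 72.066 g/mol.
%C = 72.066 / 84.162 × 100 = 85.63%.

85.63%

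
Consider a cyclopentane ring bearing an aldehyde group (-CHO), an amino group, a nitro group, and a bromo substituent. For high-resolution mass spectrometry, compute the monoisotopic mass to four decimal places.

235.9797

Atom tally by fragment:
  cyclopentane ring core → C:5 H:10
  (− 4 ring H displaced by substituents)
  + CHO → C:1 H:1 O:1
  + NH2 → N:1 H:2
  + NO2 → N:1 O:2
  + Br → Br:1
Element totals:
  C: 6
  H: 9
  Br: 1
  N: 2
  O: 3
Molecular formula: C6H9BrN2O3.
  M = 6(12.0) + 9(1.007825) + 78.918338 + 2(14.003074) + 3(15.994915)
    = 72.000000 + 9.070425 + 78.918338 + 28.006148 + 47.984745 = 235.979656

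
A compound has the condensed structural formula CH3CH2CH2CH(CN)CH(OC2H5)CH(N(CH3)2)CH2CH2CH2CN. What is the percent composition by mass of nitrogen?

Atom tally by fragment:
  CH3 → C:1 H:3
  CH2 → C:1 H:2
  CH2 → C:1 H:2
  CH(CN) → C:2 H:1 N:1
  CH(OC2H5) → C:3 H:6 O:1
  CH(N(CH3)2) → C:3 H:7 N:1
  CH2 → C:1 H:2
  CH2 → C:1 H:2
  CH2CN → C:2 H:2 N:1
Element totals:
  C: 15
  H: 27
  N: 3
  O: 1
Molecular formula: C15H27N3O.
Molar mass = 265.401 g/mol.
Mass from N: 3 × 14.007 = 42.021 g/mol.
%N = 42.021 / 265.401 × 100 = 15.83%.

15.83%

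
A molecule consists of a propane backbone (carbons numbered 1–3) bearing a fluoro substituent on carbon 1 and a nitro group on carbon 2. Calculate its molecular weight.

Atom tally by fragment:
  FCH2 → C:1 H:2 F:1
  CH(NO2) → C:1 H:1 N:1 O:2
  CH3 → C:1 H:3
Element totals:
  C: 3
  H: 6
  F: 1
  N: 1
  O: 2
Molecular formula: C3H6FNO2.
  M = 3(12.011) + 6(1.008) + 18.998 + 14.007 + 2(15.999)
    = 36.033 + 6.048 + 18.998 + 14.007 + 31.998 = 107.084

107.08 g/mol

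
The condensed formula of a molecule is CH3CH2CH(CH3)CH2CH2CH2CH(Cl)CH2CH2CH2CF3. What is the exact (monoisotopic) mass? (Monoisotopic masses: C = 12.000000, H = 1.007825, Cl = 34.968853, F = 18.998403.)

258.1362

Atom tally by fragment:
  CH3 → C:1 H:3
  CH2 → C:1 H:2
  CH(CH3) → C:2 H:4
  CH2 → C:1 H:2
  CH2 → C:1 H:2
  CH2 → C:1 H:2
  CH(Cl) → C:1 H:1 Cl:1
  CH2 → C:1 H:2
  CH2 → C:1 H:2
  CH2CF3 → C:2 H:2 F:3
Element totals:
  C: 12
  H: 22
  Cl: 1
  F: 3
Molecular formula: C12H22ClF3.
  M = 12(12.0) + 22(1.007825) + 34.968853 + 3(18.998403)
    = 144.000000 + 22.172150 + 34.968853 + 56.995209 = 258.136212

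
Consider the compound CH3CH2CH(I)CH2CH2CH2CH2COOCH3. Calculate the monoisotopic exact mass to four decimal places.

284.0273

Element totals:
  C: 9
  H: 17
  I: 1
  O: 2
Molecular formula: C9H17IO2.
  M = 9(12.0) + 17(1.007825) + 126.904472 + 2(15.994915)
    = 108.000000 + 17.133025 + 126.904472 + 31.989830 = 284.027327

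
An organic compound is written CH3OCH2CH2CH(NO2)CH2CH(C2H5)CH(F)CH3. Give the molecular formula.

Atom tally by fragment:
  CH3OCH2 → C:2 H:5 O:1
  CH2 → C:1 H:2
  CH(NO2) → C:1 H:1 N:1 O:2
  CH2 → C:1 H:2
  CH(C2H5) → C:3 H:6
  CH(F) → C:1 H:1 F:1
  CH3 → C:1 H:3
Element totals:
  C: 10
  H: 20
  F: 1
  N: 1
  O: 3

C10H20FNO3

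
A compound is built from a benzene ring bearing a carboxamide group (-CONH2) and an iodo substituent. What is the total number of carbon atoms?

Atom tally by fragment:
  benzene ring core → C:6 H:6
  (− 2 ring H displaced by substituents)
  + CONH2 → C:1 H:2 O:1 N:1
  + I → I:1
Element totals:
  C: 7
  H: 6
  I: 1
  N: 1
  O: 1

7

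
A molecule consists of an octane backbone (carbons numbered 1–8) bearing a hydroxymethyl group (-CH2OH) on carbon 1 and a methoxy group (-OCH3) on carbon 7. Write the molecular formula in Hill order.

Atom tally by fragment:
  HOCH2CH2 → C:2 H:5 O:1
  CH2 → C:1 H:2
  CH2 → C:1 H:2
  CH2 → C:1 H:2
  CH2 → C:1 H:2
  CH2 → C:1 H:2
  CH(OCH3) → C:2 H:4 O:1
  CH3 → C:1 H:3
Element totals:
  C: 10
  H: 22
  O: 2

C10H22O2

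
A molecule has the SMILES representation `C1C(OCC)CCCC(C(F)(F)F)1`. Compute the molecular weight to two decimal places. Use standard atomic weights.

196.21 g/mol

Atom tally by fragment:
  cyclohexane ring core → C:6 H:12
  (− 2 ring H displaced by substituents)
  + OC2H5 → C:2 H:5 O:1
  + CF3 → C:1 F:3
Element totals:
  C: 9
  H: 15
  F: 3
  O: 1
Molecular formula: C9H15F3O.
  M = 9(12.011) + 15(1.008) + 3(18.998) + 15.999
    = 108.099 + 15.120 + 56.994 + 15.999 = 196.212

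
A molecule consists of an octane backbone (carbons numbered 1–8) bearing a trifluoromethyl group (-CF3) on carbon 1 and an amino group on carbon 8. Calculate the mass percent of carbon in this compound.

54.80%

Atom tally by fragment:
  F3CCH2 → C:2 H:2 F:3
  CH2 → C:1 H:2
  CH2 → C:1 H:2
  CH2 → C:1 H:2
  CH2 → C:1 H:2
  CH2 → C:1 H:2
  CH2 → C:1 H:2
  CH2NH2 → C:1 H:4 N:1
Element totals:
  C: 9
  H: 18
  F: 3
  N: 1
Molecular formula: C9H18F3N.
Molar mass = 197.244 g/mol.
Mass from C: 9 × 12.011 = 108.099 g/mol.
%C = 108.099 / 197.244 × 100 = 54.80%.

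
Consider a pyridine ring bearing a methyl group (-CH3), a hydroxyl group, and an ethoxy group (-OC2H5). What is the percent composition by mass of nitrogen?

Atom tally by fragment:
  pyridine ring core → C:5 H:5 N:1
  (− 3 ring H displaced by substituents)
  + CH3 → C:1 H:3
  + OH → O:1 H:1
  + OC2H5 → C:2 H:5 O:1
Element totals:
  C: 8
  H: 11
  N: 1
  O: 2
Molecular formula: C8H11NO2.
Molar mass = 153.181 g/mol.
Mass from N: 1 × 14.007 = 14.007 g/mol.
%N = 14.007 / 153.181 × 100 = 9.14%.

9.14%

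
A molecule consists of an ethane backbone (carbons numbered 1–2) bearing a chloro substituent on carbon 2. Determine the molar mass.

Atom tally by fragment:
  CH3 → C:1 H:3
  CH2Cl → C:1 H:2 Cl:1
Element totals:
  C: 2
  H: 5
  Cl: 1
Molecular formula: C2H5Cl.
  M = 2(12.011) + 5(1.008) + 35.45
    = 24.022 + 5.040 + 35.450 = 64.512

64.51 g/mol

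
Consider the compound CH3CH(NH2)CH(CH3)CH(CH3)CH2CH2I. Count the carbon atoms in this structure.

8

Atom tally by fragment:
  CH3 → C:1 H:3
  CH(NH2) → C:1 H:3 N:1
  CH(CH3) → C:2 H:4
  CH(CH3) → C:2 H:4
  CH2 → C:1 H:2
  CH2I → C:1 H:2 I:1
Element totals:
  C: 8
  H: 18
  I: 1
  N: 1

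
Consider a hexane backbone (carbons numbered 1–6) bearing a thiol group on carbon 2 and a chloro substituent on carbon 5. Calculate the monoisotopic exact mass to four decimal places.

152.0426

Atom tally by fragment:
  CH3 → C:1 H:3
  CH(SH) → C:1 H:2 S:1
  CH2 → C:1 H:2
  CH2 → C:1 H:2
  CH(Cl) → C:1 H:1 Cl:1
  CH3 → C:1 H:3
Element totals:
  C: 6
  H: 13
  Cl: 1
  S: 1
Molecular formula: C6H13ClS.
  M = 6(12.0) + 13(1.007825) + 34.968853 + 31.972071
    = 72.000000 + 13.101725 + 34.968853 + 31.972071 = 152.042649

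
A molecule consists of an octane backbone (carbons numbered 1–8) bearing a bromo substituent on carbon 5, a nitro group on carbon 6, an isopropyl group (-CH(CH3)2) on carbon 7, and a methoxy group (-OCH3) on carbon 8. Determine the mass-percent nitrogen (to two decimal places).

Atom tally by fragment:
  CH3 → C:1 H:3
  CH2 → C:1 H:2
  CH2 → C:1 H:2
  CH2 → C:1 H:2
  CH(Br) → C:1 H:1 Br:1
  CH(NO2) → C:1 H:1 N:1 O:2
  CH(CH(CH3)2) → C:4 H:8
  CH2OCH3 → C:2 H:5 O:1
Element totals:
  C: 12
  H: 24
  Br: 1
  N: 1
  O: 3
Molecular formula: C12H24BrNO3.
Molar mass = 310.232 g/mol.
Mass from N: 1 × 14.007 = 14.007 g/mol.
%N = 14.007 / 310.232 × 100 = 4.52%.

4.52%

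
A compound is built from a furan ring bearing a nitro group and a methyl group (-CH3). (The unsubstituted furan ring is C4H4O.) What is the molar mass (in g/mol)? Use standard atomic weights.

Atom tally by fragment:
  furan ring core → C:4 H:4 O:1
  (− 2 ring H displaced by substituents)
  + NO2 → N:1 O:2
  + CH3 → C:1 H:3
Element totals:
  C: 5
  H: 5
  N: 1
  O: 3
Molecular formula: C5H5NO3.
  M = 5(12.011) + 5(1.008) + 14.007 + 3(15.999)
    = 60.055 + 5.040 + 14.007 + 47.997 = 127.099

127.10 g/mol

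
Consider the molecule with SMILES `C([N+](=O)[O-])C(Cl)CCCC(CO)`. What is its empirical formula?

C7H14ClNO3

Atom tally by fragment:
  O2NCH2 → C:1 H:2 N:1 O:2
  CH(Cl) → C:1 H:1 Cl:1
  CH2 → C:1 H:2
  CH2 → C:1 H:2
  CH2 → C:1 H:2
  CH2CH2OH → C:2 H:5 O:1
Element totals:
  C: 7
  H: 14
  Cl: 1
  N: 1
  O: 3
Molecular formula: C7H14ClNO3.
gcd of subscripts (7, 1, 14, 1, 3) = 1, so the empirical formula equals the molecular formula.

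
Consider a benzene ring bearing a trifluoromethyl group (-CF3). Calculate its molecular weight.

Atom tally by fragment:
  benzene ring core → C:6 H:6
  (− 1 ring H displaced by substituents)
  + CF3 → C:1 F:3
Element totals:
  C: 7
  H: 5
  F: 3
Molecular formula: C7H5F3.
  M = 7(12.011) + 5(1.008) + 3(18.998)
    = 84.077 + 5.040 + 56.994 = 146.111

146.11 g/mol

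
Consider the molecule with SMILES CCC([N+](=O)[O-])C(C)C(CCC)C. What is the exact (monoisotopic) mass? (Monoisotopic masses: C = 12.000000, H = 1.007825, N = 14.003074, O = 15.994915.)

Atom tally by fragment:
  CH3 → C:1 H:3
  CH2 → C:1 H:2
  CH(NO2) → C:1 H:1 N:1 O:2
  CH(CH3) → C:2 H:4
  CH(CH2CH2CH3) → C:4 H:8
  CH3 → C:1 H:3
Element totals:
  C: 10
  H: 21
  N: 1
  O: 2
Molecular formula: C10H21NO2.
  M = 10(12.0) + 21(1.007825) + 14.003074 + 2(15.994915)
    = 120.000000 + 21.164325 + 14.003074 + 31.989830 = 187.157229

187.1572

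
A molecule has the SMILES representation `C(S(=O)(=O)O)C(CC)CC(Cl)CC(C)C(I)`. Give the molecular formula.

C10H20ClIO3S

Atom tally by fragment:
  HO3SCH2 → C:1 H:3 S:1 O:3
  CH(C2H5) → C:3 H:6
  CH2 → C:1 H:2
  CH(Cl) → C:1 H:1 Cl:1
  CH2 → C:1 H:2
  CH(CH3) → C:2 H:4
  CH2I → C:1 H:2 I:1
Element totals:
  C: 10
  H: 20
  Cl: 1
  I: 1
  O: 3
  S: 1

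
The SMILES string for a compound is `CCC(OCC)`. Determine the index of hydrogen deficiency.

0

Atom tally by fragment:
  CH3 → C:1 H:3
  CH2 → C:1 H:2
  CH2OC2H5 → C:3 H:7 O:1
Element totals:
  C: 5
  H: 12
  O: 1
Molecular formula: C5H12O.
DoU = (2C + 2 + N − H − X) / 2 = (2·5 + 2 + 0 − 12 − 0) / 2 = 0.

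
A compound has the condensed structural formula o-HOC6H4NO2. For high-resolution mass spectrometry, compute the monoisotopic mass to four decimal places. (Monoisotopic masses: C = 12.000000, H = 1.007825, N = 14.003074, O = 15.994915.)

Atom tally by fragment:
  benzene ring core → C:6 H:6
  (− 2 ring H displaced by substituents)
  + OH → O:1 H:1
  + NO2 → N:1 O:2
Element totals:
  C: 6
  H: 5
  N: 1
  O: 3
Molecular formula: C6H5NO3.
  M = 6(12.0) + 5(1.007825) + 14.003074 + 3(15.994915)
    = 72.000000 + 5.039125 + 14.003074 + 47.984745 = 139.026944

139.0269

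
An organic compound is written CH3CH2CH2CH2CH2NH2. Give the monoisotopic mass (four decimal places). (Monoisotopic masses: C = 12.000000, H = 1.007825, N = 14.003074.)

Element totals:
  C: 5
  H: 13
  N: 1
Molecular formula: C5H13N.
  M = 5(12.0) + 13(1.007825) + 14.003074
    = 60.000000 + 13.101725 + 14.003074 = 87.104799

87.1048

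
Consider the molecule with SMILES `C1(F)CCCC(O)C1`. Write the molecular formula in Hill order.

C6H11FO

Atom tally by fragment:
  cyclohexane ring core → C:6 H:12
  (− 2 ring H displaced by substituents)
  + F → F:1
  + OH → O:1 H:1
Element totals:
  C: 6
  H: 11
  F: 1
  O: 1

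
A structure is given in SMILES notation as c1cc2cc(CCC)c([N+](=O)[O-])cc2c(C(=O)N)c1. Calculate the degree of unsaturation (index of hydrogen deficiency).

Atom tally by fragment:
  naphthalene ring system core → C:10 H:8
  (− 3 ring H displaced by substituents)
  + CH2CH2CH3 → C:3 H:7
  + NO2 → N:1 O:2
  + CONH2 → C:1 H:2 O:1 N:1
Element totals:
  C: 14
  H: 14
  N: 2
  O: 3
Molecular formula: C14H14N2O3.
DoU = (2C + 2 + N − H − X) / 2 = (2·14 + 2 + 2 − 14 − 0) / 2 = 9.

9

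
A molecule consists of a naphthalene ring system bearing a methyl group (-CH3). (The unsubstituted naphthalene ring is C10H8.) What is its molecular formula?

Atom tally by fragment:
  naphthalene ring system core → C:10 H:8
  (− 1 ring H displaced by substituents)
  + CH3 → C:1 H:3
Element totals:
  C: 11
  H: 10

C11H10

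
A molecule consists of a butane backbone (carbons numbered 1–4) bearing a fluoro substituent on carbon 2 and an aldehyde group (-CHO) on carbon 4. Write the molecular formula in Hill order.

Atom tally by fragment:
  CH3 → C:1 H:3
  CH(F) → C:1 H:1 F:1
  CH2 → C:1 H:2
  CH2CHO → C:2 H:3 O:1
Element totals:
  C: 5
  H: 9
  F: 1
  O: 1

C5H9FO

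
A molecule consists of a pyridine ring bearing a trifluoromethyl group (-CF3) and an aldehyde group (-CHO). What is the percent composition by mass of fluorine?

32.55%

Atom tally by fragment:
  pyridine ring core → C:5 H:5 N:1
  (− 2 ring H displaced by substituents)
  + CF3 → C:1 F:3
  + CHO → C:1 H:1 O:1
Element totals:
  C: 7
  H: 4
  F: 3
  N: 1
  O: 1
Molecular formula: C7H4F3NO.
Molar mass = 175.109 g/mol.
Mass from F: 3 × 18.998 = 56.994 g/mol.
%F = 56.994 / 175.109 × 100 = 32.55%.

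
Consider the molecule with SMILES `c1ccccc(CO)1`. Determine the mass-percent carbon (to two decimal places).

Atom tally by fragment:
  benzene ring core → C:6 H:6
  (− 1 ring H displaced by substituents)
  + CH2OH → C:1 H:3 O:1
Element totals:
  C: 7
  H: 8
  O: 1
Molecular formula: C7H8O.
Molar mass = 108.140 g/mol.
Mass from C: 7 × 12.011 = 84.077 g/mol.
%C = 84.077 / 108.140 × 100 = 77.75%.

77.75%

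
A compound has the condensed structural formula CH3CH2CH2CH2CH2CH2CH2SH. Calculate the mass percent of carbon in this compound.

Atom tally by fragment:
  CH3 → C:1 H:3
  CH2 → C:1 H:2
  CH2 → C:1 H:2
  CH2 → C:1 H:2
  CH2 → C:1 H:2
  CH2 → C:1 H:2
  CH2SH → C:1 H:3 S:1
Element totals:
  C: 7
  H: 16
  S: 1
Molecular formula: C7H16S.
Molar mass = 132.265 g/mol.
Mass from C: 7 × 12.011 = 84.077 g/mol.
%C = 84.077 / 132.265 × 100 = 63.57%.

63.57%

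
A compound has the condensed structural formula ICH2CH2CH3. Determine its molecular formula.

Atom tally by fragment:
  ICH2 → C:1 H:2 I:1
  CH2 → C:1 H:2
  CH3 → C:1 H:3
Element totals:
  C: 3
  H: 7
  I: 1

C3H7I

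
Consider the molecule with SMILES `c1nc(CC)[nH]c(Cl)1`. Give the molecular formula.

Atom tally by fragment:
  imidazole ring core → C:3 H:4 N:2
  (− 2 ring H displaced by substituents)
  + C2H5 → C:2 H:5
  + Cl → Cl:1
Element totals:
  C: 5
  H: 7
  Cl: 1
  N: 2

C5H7ClN2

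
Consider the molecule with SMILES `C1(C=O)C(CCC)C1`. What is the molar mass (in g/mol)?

112.17 g/mol

Atom tally by fragment:
  cyclopropane ring core → C:3 H:6
  (− 2 ring H displaced by substituents)
  + CHO → C:1 H:1 O:1
  + CH2CH2CH3 → C:3 H:7
Element totals:
  C: 7
  H: 12
  O: 1
Molecular formula: C7H12O.
  M = 7(12.011) + 12(1.008) + 15.999
    = 84.077 + 12.096 + 15.999 = 112.172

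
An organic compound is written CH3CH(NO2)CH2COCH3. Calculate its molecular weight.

131.13 g/mol

Element totals:
  C: 5
  H: 9
  N: 1
  O: 3
Molecular formula: C5H9NO3.
  M = 5(12.011) + 9(1.008) + 14.007 + 3(15.999)
    = 60.055 + 9.072 + 14.007 + 47.997 = 131.131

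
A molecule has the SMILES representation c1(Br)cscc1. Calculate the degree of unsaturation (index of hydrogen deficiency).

Atom tally by fragment:
  thiophene ring core → C:4 H:4 S:1
  (− 1 ring H displaced by substituents)
  + Br → Br:1
Element totals:
  C: 4
  H: 3
  Br: 1
  S: 1
Molecular formula: C4H3BrS.
DoU = (2C + 2 + N − H − X) / 2 = (2·4 + 2 + 0 − 3 − 1) / 2 = 3.

3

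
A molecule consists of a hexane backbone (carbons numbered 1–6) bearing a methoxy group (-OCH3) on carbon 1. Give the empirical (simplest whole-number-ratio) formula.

C7H16O

Atom tally by fragment:
  CH3OCH2 → C:2 H:5 O:1
  CH2 → C:1 H:2
  CH2 → C:1 H:2
  CH2 → C:1 H:2
  CH2 → C:1 H:2
  CH3 → C:1 H:3
Element totals:
  C: 7
  H: 16
  O: 1
Molecular formula: C7H16O.
gcd of subscripts (7, 16, 1) = 1, so the empirical formula equals the molecular formula.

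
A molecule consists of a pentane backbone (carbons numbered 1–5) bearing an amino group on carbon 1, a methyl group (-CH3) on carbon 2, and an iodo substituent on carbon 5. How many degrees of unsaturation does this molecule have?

Atom tally by fragment:
  H2NCH2 → C:1 H:4 N:1
  CH(CH3) → C:2 H:4
  CH2 → C:1 H:2
  CH2 → C:1 H:2
  CH2I → C:1 H:2 I:1
Element totals:
  C: 6
  H: 14
  I: 1
  N: 1
Molecular formula: C6H14IN.
DoU = (2C + 2 + N − H − X) / 2 = (2·6 + 2 + 1 − 14 − 1) / 2 = 0.

0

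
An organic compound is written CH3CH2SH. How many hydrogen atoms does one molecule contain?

Element totals:
  C: 2
  H: 6
  S: 1

6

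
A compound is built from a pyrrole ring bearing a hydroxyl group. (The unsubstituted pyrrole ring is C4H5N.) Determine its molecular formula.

Atom tally by fragment:
  pyrrole ring core → C:4 H:5 N:1
  (− 1 ring H displaced by substituents)
  + OH → O:1 H:1
Element totals:
  C: 4
  H: 5
  N: 1
  O: 1

C4H5NO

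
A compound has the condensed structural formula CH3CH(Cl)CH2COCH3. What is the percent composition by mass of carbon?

Atom tally by fragment:
  CH3 → C:1 H:3
  CH(Cl) → C:1 H:1 Cl:1
  CH2COCH3 → C:3 H:5 O:1
Element totals:
  C: 5
  H: 9
  Cl: 1
  O: 1
Molecular formula: C5H9ClO.
Molar mass = 120.576 g/mol.
Mass from C: 5 × 12.011 = 60.055 g/mol.
%C = 60.055 / 120.576 × 100 = 49.81%.

49.81%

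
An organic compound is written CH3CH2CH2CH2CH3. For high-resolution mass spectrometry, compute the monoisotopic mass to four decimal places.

Atom tally by fragment:
  CH3 → C:1 H:3
  CH2 → C:1 H:2
  CH2 → C:1 H:2
  CH2 → C:1 H:2
  CH3 → C:1 H:3
Element totals:
  C: 5
  H: 12
Molecular formula: C5H12.
  M = 5(12.0) + 12(1.007825)
    = 60.000000 + 12.093900 = 72.093900

72.0939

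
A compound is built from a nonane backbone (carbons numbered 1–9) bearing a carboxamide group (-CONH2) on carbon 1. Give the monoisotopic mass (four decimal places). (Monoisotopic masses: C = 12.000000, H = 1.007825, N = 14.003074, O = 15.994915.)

Atom tally by fragment:
  H2NOCCH2 → C:2 H:4 O:1 N:1
  CH2 → C:1 H:2
  CH2 → C:1 H:2
  CH2 → C:1 H:2
  CH2 → C:1 H:2
  CH2 → C:1 H:2
  CH2 → C:1 H:2
  CH2 → C:1 H:2
  CH3 → C:1 H:3
Element totals:
  C: 10
  H: 21
  N: 1
  O: 1
Molecular formula: C10H21NO.
  M = 10(12.0) + 21(1.007825) + 14.003074 + 15.994915
    = 120.000000 + 21.164325 + 14.003074 + 15.994915 = 171.162314

171.1623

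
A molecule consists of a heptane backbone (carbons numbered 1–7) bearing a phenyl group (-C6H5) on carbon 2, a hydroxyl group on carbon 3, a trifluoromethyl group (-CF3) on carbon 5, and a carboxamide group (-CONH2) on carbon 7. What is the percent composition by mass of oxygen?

10.55%

Atom tally by fragment:
  CH3 → C:1 H:3
  CH(C6H5) → C:7 H:6
  CH(OH) → C:1 H:2 O:1
  CH2 → C:1 H:2
  CH(CF3) → C:2 H:1 F:3
  CH2 → C:1 H:2
  CH2CONH2 → C:2 H:4 O:1 N:1
Element totals:
  C: 15
  H: 20
  F: 3
  N: 1
  O: 2
Molecular formula: C15H20F3NO2.
Molar mass = 303.324 g/mol.
Mass from O: 2 × 15.999 = 31.998 g/mol.
%O = 31.998 / 303.324 × 100 = 10.55%.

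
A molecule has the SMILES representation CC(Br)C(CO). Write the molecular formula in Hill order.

Atom tally by fragment:
  CH3 → C:1 H:3
  CH(Br) → C:1 H:1 Br:1
  CH2CH2OH → C:2 H:5 O:1
Element totals:
  C: 4
  H: 9
  Br: 1
  O: 1

C4H9BrO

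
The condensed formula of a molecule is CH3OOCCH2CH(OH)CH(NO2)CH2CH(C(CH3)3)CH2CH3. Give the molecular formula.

Element totals:
  C: 13
  H: 25
  N: 1
  O: 5

C13H25NO5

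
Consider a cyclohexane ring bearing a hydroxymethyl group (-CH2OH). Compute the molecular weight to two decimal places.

114.19 g/mol

Atom tally by fragment:
  cyclohexane ring core → C:6 H:12
  (− 1 ring H displaced by substituents)
  + CH2OH → C:1 H:3 O:1
Element totals:
  C: 7
  H: 14
  O: 1
Molecular formula: C7H14O.
  M = 7(12.011) + 14(1.008) + 15.999
    = 84.077 + 14.112 + 15.999 = 114.188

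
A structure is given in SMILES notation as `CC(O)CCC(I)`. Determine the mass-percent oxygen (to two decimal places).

Atom tally by fragment:
  CH3 → C:1 H:3
  CH(OH) → C:1 H:2 O:1
  CH2 → C:1 H:2
  CH2 → C:1 H:2
  CH2I → C:1 H:2 I:1
Element totals:
  C: 5
  H: 11
  I: 1
  O: 1
Molecular formula: C5H11IO.
Molar mass = 214.046 g/mol.
Mass from O: 1 × 15.999 = 15.999 g/mol.
%O = 15.999 / 214.046 × 100 = 7.47%.

7.47%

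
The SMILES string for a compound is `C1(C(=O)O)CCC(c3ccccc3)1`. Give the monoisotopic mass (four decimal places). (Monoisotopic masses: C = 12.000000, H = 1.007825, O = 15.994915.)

Atom tally by fragment:
  cyclobutane ring core → C:4 H:8
  (− 2 ring H displaced by substituents)
  + COOH → C:1 H:1 O:2
  + C6H5 → C:6 H:5
Element totals:
  C: 11
  H: 12
  O: 2
Molecular formula: C11H12O2.
  M = 11(12.0) + 12(1.007825) + 2(15.994915)
    = 132.000000 + 12.093900 + 31.989830 = 176.083730

176.0837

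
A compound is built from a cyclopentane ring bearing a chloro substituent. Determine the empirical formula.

Atom tally by fragment:
  cyclopentane ring core → C:5 H:10
  (− 1 ring H displaced by substituents)
  + Cl → Cl:1
Element totals:
  C: 5
  H: 9
  Cl: 1
Molecular formula: C5H9Cl.
gcd of subscripts (5, 1, 9) = 1, so the empirical formula equals the molecular formula.

C5H9Cl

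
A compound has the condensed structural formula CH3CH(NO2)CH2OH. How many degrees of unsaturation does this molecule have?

1

Atom tally by fragment:
  CH3 → C:1 H:3
  CH(NO2) → C:1 H:1 N:1 O:2
  CH2OH → C:1 H:3 O:1
Element totals:
  C: 3
  H: 7
  N: 1
  O: 3
Molecular formula: C3H7NO3.
DoU = (2C + 2 + N − H − X) / 2 = (2·3 + 2 + 1 − 7 − 0) / 2 = 1.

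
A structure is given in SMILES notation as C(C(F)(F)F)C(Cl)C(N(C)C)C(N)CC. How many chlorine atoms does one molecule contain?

Atom tally by fragment:
  F3CCH2 → C:2 H:2 F:3
  CH(Cl) → C:1 H:1 Cl:1
  CH(N(CH3)2) → C:3 H:7 N:1
  CH(NH2) → C:1 H:3 N:1
  CH2 → C:1 H:2
  CH3 → C:1 H:3
Element totals:
  C: 9
  H: 18
  Cl: 1
  F: 3
  N: 2

1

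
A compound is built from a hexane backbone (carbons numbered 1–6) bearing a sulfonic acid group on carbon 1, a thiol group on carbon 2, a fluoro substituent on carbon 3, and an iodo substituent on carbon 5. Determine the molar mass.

Atom tally by fragment:
  HO3SCH2 → C:1 H:3 S:1 O:3
  CH(SH) → C:1 H:2 S:1
  CH(F) → C:1 H:1 F:1
  CH2 → C:1 H:2
  CH(I) → C:1 H:1 I:1
  CH3 → C:1 H:3
Element totals:
  C: 6
  H: 12
  F: 1
  I: 1
  O: 3
  S: 2
Molecular formula: C6H12FIO3S2.
  M = 6(12.011) + 12(1.008) + 18.998 + 126.904 + 3(15.999) + 2(32.06)
    = 72.066 + 12.096 + 18.998 + 126.904 + 47.997 + 64.120 = 342.181

342.18 g/mol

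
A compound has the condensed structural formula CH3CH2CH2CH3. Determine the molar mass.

58.12 g/mol

Element totals:
  C: 4
  H: 10
Molecular formula: C4H10.
  M = 4(12.011) + 10(1.008)
    = 48.044 + 10.080 = 58.124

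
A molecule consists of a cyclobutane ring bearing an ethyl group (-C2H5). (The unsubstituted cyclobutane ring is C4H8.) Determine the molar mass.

Atom tally by fragment:
  cyclobutane ring core → C:4 H:8
  (− 1 ring H displaced by substituents)
  + C2H5 → C:2 H:5
Element totals:
  C: 6
  H: 12
Molecular formula: C6H12.
  M = 6(12.011) + 12(1.008)
    = 72.066 + 12.096 = 84.162

84.16 g/mol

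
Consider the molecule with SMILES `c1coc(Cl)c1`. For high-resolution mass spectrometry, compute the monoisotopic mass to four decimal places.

Atom tally by fragment:
  furan ring core → C:4 H:4 O:1
  (− 1 ring H displaced by substituents)
  + Cl → Cl:1
Element totals:
  C: 4
  H: 3
  Cl: 1
  O: 1
Molecular formula: C4H3ClO.
  M = 4(12.0) + 3(1.007825) + 34.968853 + 15.994915
    = 48.000000 + 3.023475 + 34.968853 + 15.994915 = 101.987243

101.9872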